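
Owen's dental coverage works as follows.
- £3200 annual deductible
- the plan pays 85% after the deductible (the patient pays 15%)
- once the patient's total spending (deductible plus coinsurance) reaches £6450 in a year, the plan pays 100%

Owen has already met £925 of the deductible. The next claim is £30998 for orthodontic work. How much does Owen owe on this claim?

£925 of the £3200 deductible is already met, leaving £2275.
After the £2275 deductible portion, £30998 − £2275 = £28723 is subject to coinsurance.
Patient's 15% share of £28723 is £4308.45.
That puts the patient's cost at £2275 + £4308.45 = £6583.45 before any cap.
That would bring total out-of-pocket to £7508.45, past the £6450 cap. The patient is capped at £6450 − £925 = £5525 on this claim.

£5525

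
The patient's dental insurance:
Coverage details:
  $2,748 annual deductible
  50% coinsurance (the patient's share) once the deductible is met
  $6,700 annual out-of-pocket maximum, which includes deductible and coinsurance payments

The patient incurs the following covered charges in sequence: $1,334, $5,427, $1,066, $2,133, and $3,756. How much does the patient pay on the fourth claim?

$1,066.50

Claim 1 ($1,334): all of it applies to the deductible. Patient pays $1,334; OOP now $1,334.
Claim 2 ($5,427): $1,414 finishes the deductible; $4,013 goes to coinsurance; patient's 50% is $2,006.50. Patient pays $3,420.50; OOP now $4,754.50.
Claim 3 ($1,066): deductible met; 50% of $1,066 = $533. Patient owes $533 (running OOP $5,287.50).
Claim 4 ($2,133): deductible already satisfied, so patient's share is 50% × $2,133 = $1,066.50. Patient pays $1,066.50; OOP now $6,354.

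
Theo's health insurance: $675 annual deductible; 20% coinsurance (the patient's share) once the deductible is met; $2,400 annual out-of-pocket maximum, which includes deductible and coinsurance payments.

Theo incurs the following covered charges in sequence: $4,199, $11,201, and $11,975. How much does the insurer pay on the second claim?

Claim 1 ($4,199): $675 finishes the deductible; $3,524 goes to coinsurance; 20% of $3,524 = $704.80. Patient owes $1,379.80 (running OOP $1,379.80). Insurer: $4,199 − $1,379.80 = $2,819.20.
Claim 2 ($11,201): 20% coinsurance on $11,201 = $2,240.20. Adding that to $1,379.80 gives $3,620, past the $2,400 cap; patient pays only $2,400 − $1,379.80 = $1,020.20. Plan pays $11,201 − $1,020.20 = $10,180.80.

$10,180.80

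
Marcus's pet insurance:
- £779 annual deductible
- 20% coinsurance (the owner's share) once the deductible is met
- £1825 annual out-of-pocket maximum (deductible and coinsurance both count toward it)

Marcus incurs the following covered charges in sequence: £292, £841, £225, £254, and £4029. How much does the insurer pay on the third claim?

Claim 1 — £292: fully absorbed by the deductible. Owner owes £292 (running OOP £292). Plan pays £292 − £292 = £0.
Claim 2 — £841: deductible takes £487, £354 remains; 20% of £354 = £70.80. Owner pays £557.80; OOP now £849.80. Insurer: £841 − £557.80 = £283.20.
Claim 3 — £225: 20% coinsurance on £225 = £45. Owner pays £45; OOP now £894.80. Plan pays £225 − £45 = £180.

£180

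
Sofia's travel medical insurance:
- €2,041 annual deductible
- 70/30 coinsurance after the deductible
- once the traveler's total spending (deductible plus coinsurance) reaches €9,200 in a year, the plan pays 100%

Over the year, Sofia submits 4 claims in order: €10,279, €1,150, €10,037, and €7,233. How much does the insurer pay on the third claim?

€7,025.90

Claim 1 — €10,279: €2,041 to deductible, leaving €8,238; coinsurance €8,238 × 30% = €2,471.40. Traveler pays €4,512.40; OOP now €4,512.40. Insurer: €10,279 − €4,512.40 = €5,766.60.
Claim 2 — €1,150: deductible met; 30% of €1,150 = €345. Cost to traveler: €345. OOP to date €4,857.40. Insurer: €1,150 − €345 = €805.
Claim 3 — €10,037: deductible met; 30% of €10,037 = €3,011.10. Traveler pays €3,011.10; OOP now €7,868.50. Plan pays €10,037 − €3,011.10 = €7,025.90.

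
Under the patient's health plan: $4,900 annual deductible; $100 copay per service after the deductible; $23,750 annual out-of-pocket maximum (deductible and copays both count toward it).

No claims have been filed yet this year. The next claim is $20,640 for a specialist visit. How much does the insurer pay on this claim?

$15,640

Deductible not yet touched, so the first $4,900 of the bill goes to the deductible.
That leaves $20,640 − $4,900 = $15,740 for the copay.
Copay on this service: $100.
Patient responsibility before any cap: $4,900 + $100 = $5,000.
Total out-of-pocket so far would be $0 + $5,000 = $5,000, below the $23,750 cap — no reduction.
The insurer covers the remainder: $20,640 − $5,000 = $15,640.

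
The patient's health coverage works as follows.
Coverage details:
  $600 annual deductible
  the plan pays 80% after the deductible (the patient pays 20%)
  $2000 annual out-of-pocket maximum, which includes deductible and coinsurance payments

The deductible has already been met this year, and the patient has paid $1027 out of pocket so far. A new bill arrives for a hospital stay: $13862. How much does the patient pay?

The deductible is already satisfied, so the full bill goes to coinsurance.
Patient's 20% share of $13862 is $2772.40.
Adding $2772.40 to the $1027 already spent would give $3799.40, which exceeds the $2000 cap; the patient pays just $2000 − $1027 = $973.

$973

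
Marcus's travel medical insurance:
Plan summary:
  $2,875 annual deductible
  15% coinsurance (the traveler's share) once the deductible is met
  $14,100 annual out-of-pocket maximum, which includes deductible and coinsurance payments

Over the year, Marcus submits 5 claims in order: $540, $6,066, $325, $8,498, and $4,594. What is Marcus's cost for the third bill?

$48.75

Claim 1 — $540: fully absorbed by the deductible. Traveler owes $540 (running OOP $540).
Claim 2 — $6,066: $2,335 to deductible, leaving $3,731; coinsurance $3,731 × 15% = $559.65. Traveler owes $2,894.65 (running OOP $3,434.65).
Claim 3 — $325: deductible already satisfied, so traveler's share is 15% × $325 = $48.75. Traveler owes $48.75 (running OOP $3,483.40).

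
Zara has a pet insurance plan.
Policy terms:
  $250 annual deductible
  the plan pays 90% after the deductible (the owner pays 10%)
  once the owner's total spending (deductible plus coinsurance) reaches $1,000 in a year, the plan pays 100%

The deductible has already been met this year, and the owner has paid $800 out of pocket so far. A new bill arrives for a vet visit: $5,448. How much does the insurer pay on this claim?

The deductible is already satisfied, so the full bill goes to coinsurance.
Coinsurance: $5,448 × 10% = $544.80.
Adding $544.80 to the $800 already spent would give $1,344.80, which exceeds the $1,000 cap; the owner pays just $1,000 − $800 = $200.
The plan picks up $5,448 − $200 = $5,248.

$5,248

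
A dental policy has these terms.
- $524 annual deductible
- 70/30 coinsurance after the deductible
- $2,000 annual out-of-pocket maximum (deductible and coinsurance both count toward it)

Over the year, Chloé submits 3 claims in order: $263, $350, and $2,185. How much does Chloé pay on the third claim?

$655.50

Claim 1 ($263): fully absorbed by the deductible. Patient pays $263; OOP now $263.
Claim 2 ($350): $261 to deductible, leaving $89; patient's 30% is $26.70. Patient pays $287.70; OOP now $550.70.
Claim 3 ($2,185): deductible met; 30% of $2,185 = $655.50. Patient owes $655.50 (running OOP $1,206.20).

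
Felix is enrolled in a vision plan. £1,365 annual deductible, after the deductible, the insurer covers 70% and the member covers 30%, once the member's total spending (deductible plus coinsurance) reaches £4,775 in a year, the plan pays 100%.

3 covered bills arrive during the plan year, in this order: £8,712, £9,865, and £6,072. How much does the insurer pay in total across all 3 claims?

£19,874

Claim 1 — £8,712: £1,365 finishes the deductible; £7,347 goes to coinsurance; coinsurance £7,347 × 30% = £2,204.10. Member pays £3,569.10; OOP now £3,569.10. Plan pays £8,712 − £3,569.10 = £5,142.90.
Claim 2 — £9,865: deductible met; 30% of £9,865 = £2,959.50. OOP would hit £6,528.60 > £4,775, so the cap limits the member to £4,775 − £3,569.10 = £1,205.90. Insurer: £9,865 − £1,205.90 = £8,659.10.
Claim 3 — £6,072: deductible already satisfied, so member's share is 30% × £6,072 = £1,821.60. That would push OOP to £6,596.60, over the £4,775 cap, so member pays £4,775 − £4,775 = £0. Insurer: £6,072 − £0 = £6,072.
Insurer total = bills − member's total = £24,649 − £4,775 = £19,874.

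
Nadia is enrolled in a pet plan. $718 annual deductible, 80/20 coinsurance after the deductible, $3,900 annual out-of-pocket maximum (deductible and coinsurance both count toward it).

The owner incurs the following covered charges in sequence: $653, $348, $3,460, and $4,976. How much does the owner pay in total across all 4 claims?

$2,461.80

Claim 1 ($653): fully absorbed by the deductible. Cost to owner: $653. OOP to date $653.
Claim 2 ($348): $65 finishes the deductible; $283 goes to coinsurance; owner's 20% is $56.60. Cost to owner: $121.60. OOP to date $774.60.
Claim 3 ($3,460): deductible already satisfied, so owner's share is 20% × $3,460 = $692. Owner pays $692; OOP now $1,466.60.
Claim 4 ($4,976): 20% coinsurance on $4,976 = $995.20. Owner pays $995.20; OOP now $2,461.80.
Summing the owner's payments: $653 + $121.60 + $692 + $995.20 = $2,461.80.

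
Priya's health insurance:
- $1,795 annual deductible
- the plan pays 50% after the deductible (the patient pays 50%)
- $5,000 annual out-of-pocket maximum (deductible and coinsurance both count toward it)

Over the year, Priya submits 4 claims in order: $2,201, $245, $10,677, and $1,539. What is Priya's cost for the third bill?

Bill 1, $2,201: $1,795 to deductible, leaving $406; 50% of $406 = $203. Patient owes $1,998 (running OOP $1,998).
Bill 2, $245: deductible already satisfied, so patient's share is 50% × $245 = $122.50. Patient owes $122.50 (running OOP $2,120.50).
Bill 3, $10,677: deductible already satisfied, so patient's share is 50% × $10,677 = $5,338.50. OOP would hit $7,459 > $5,000, so the cap limits the patient to $5,000 − $2,120.50 = $2,879.50.

$2,879.50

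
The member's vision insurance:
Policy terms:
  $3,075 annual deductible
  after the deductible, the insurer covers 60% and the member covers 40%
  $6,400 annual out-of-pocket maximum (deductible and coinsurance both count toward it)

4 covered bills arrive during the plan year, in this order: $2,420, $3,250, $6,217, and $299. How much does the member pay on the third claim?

Claim 1 — $2,420: fully absorbed by the deductible. Cost to member: $2,420. OOP to date $2,420.
Claim 2 — $3,250: $655 to deductible, leaving $2,595; 40% of $2,595 = $1,038. Member owes $1,693 (running OOP $4,113).
Claim 3 — $6,217: 40% coinsurance on $6,217 = $2,486.80. Adding that to $4,113 gives $6,599.80, past the $6,400 cap; member pays only $6,400 − $4,113 = $2,287.

$2,287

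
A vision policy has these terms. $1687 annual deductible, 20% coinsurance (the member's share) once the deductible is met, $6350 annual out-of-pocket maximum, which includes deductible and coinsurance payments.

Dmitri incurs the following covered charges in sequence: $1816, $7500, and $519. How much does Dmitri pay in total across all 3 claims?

Claim 1 ($1816): $1687 to deductible, leaving $129; member's 20% is $25.80. Cost to member: $1712.80. OOP to date $1712.80.
Claim 2 ($7500): 20% coinsurance on $7500 = $1500. Member owes $1500 (running OOP $3212.80).
Claim 3 ($519): 20% coinsurance on $519 = $103.80. Cost to member: $103.80. OOP to date $3316.60.
Summing the member's payments: $1712.80 + $1500 + $103.80 = $3316.60.

$3316.60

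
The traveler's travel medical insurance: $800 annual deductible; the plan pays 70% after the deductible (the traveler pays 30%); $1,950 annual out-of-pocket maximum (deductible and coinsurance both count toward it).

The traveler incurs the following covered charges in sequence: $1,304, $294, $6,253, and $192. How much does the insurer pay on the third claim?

$5,342.40

Bill 1, $1,304: $800 to deductible, leaving $504; coinsurance $504 × 30% = $151.20. Traveler pays $951.20; OOP now $951.20. Insurer: $1,304 − $951.20 = $352.80.
Bill 2, $294: deductible already satisfied, so traveler's share is 30% × $294 = $88.20. Traveler owes $88.20 (running OOP $1,039.40). Plan pays $294 − $88.20 = $205.80.
Bill 3, $6,253: 30% coinsurance on $6,253 = $1,875.90. That would push OOP to $2,915.30, over the $1,950 cap, so traveler pays $1,950 − $1,039.40 = $910.60. Plan pays $6,253 − $910.60 = $5,342.40.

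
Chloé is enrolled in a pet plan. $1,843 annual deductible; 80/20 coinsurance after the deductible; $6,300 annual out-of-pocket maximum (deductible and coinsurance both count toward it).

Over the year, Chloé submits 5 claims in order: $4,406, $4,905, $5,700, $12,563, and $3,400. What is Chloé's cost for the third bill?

Bill 1, $4,406: $1,843 finishes the deductible; $2,563 goes to coinsurance; coinsurance $2,563 × 20% = $512.60. Owner owes $2,355.60 (running OOP $2,355.60).
Bill 2, $4,905: deductible met; 20% of $4,905 = $981. Owner owes $981 (running OOP $3,336.60).
Bill 3, $5,700: deductible met; 20% of $5,700 = $1,140. Owner pays $1,140; OOP now $4,476.60.

$1,140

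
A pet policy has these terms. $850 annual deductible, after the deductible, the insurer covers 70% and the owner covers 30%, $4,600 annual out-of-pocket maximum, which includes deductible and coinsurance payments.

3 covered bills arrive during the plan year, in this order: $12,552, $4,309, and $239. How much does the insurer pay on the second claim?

#1 ($12,552): $850 to deductible, leaving $11,702; owner's 30% is $3,510.60. Owner owes $4,360.60 (running OOP $4,360.60). Plan pays $12,552 − $4,360.60 = $8,191.40.
#2 ($4,309): deductible already satisfied, so owner's share is 30% × $4,309 = $1,292.70. Adding that to $4,360.60 gives $5,653.30, past the $4,600 cap; owner pays only $4,600 − $4,360.60 = $239.40. Insurer: $4,309 − $239.40 = $4,069.60.

$4,069.60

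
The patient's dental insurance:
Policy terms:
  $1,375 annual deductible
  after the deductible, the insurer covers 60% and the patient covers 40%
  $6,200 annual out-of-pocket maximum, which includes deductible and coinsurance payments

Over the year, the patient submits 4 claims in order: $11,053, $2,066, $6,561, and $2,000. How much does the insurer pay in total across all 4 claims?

$15,480

#1 ($11,053): deductible takes $1,375, $9,678 remains; 40% of $9,678 = $3,871.20. Cost to patient: $5,246.20. OOP to date $5,246.20. Plan pays $11,053 − $5,246.20 = $5,806.80.
#2 ($2,066): 40% coinsurance on $2,066 = $826.40. Patient pays $826.40; OOP now $6,072.60. Insurer: $2,066 − $826.40 = $1,239.60.
#3 ($6,561): deductible met; 40% of $6,561 = $2,624.40. That would push OOP to $8,697, over the $6,200 cap, so patient pays $6,200 − $6,072.60 = $127.40. Plan pays $6,561 − $127.40 = $6,433.60.
#4 ($2,000): deductible already satisfied, so patient's share is 40% × $2,000 = $800. Adding that to $6,200 gives $7,000, past the $6,200 cap; patient pays only $6,200 − $6,200 = $0. Plan pays $2,000 − $0 = $2,000.
Insurer total = bills − patient's total = $21,680 − $6,200 = $15,480.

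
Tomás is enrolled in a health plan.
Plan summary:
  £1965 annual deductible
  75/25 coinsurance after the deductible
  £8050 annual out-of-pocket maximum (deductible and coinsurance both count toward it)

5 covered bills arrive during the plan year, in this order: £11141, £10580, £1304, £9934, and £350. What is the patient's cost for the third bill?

£326

Claim 1 — £11141: £1965 finishes the deductible; £9176 goes to coinsurance; patient's 25% is £2294. Cost to patient: £4259. OOP to date £4259.
Claim 2 — £10580: 25% coinsurance on £10580 = £2645. Patient pays £2645; OOP now £6904.
Claim 3 — £1304: deductible already satisfied, so patient's share is 25% × £1304 = £326. Patient owes £326 (running OOP £7230).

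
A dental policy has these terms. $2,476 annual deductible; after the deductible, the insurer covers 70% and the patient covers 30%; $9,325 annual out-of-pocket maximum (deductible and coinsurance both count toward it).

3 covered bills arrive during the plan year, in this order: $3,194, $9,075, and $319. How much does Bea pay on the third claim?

#1 ($3,194): $2,476 to deductible, leaving $718; 30% of $718 = $215.40. Patient pays $2,691.40; OOP now $2,691.40.
#2 ($9,075): 30% coinsurance on $9,075 = $2,722.50. Patient owes $2,722.50 (running OOP $5,413.90).
#3 ($319): 30% coinsurance on $319 = $95.70. Patient pays $95.70; OOP now $5,509.60.

$95.70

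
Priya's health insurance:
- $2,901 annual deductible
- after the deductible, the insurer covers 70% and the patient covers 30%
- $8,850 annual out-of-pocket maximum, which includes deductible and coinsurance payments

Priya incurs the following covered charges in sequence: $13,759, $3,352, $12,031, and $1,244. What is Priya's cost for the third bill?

$1,686

Bill 1, $13,759: $2,901 to deductible, leaving $10,858; patient's 30% is $3,257.40. Patient owes $6,158.40 (running OOP $6,158.40).
Bill 2, $3,352: 30% coinsurance on $3,352 = $1,005.60. Patient pays $1,005.60; OOP now $7,164.
Bill 3, $12,031: deductible met; 30% of $12,031 = $3,609.30. Adding that to $7,164 gives $10,773.30, past the $8,850 cap; patient pays only $8,850 − $7,164 = $1,686.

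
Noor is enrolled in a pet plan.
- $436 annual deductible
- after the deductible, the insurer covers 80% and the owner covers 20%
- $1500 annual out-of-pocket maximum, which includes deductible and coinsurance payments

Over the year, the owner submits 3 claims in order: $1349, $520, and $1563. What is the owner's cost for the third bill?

#1 ($1349): deductible takes $436, $913 remains; coinsurance $913 × 20% = $182.60. Cost to owner: $618.60. OOP to date $618.60.
#2 ($520): deductible already satisfied, so owner's share is 20% × $520 = $104. Cost to owner: $104. OOP to date $722.60.
#3 ($1563): 20% coinsurance on $1563 = $312.60. Owner pays $312.60; OOP now $1035.20.

$312.60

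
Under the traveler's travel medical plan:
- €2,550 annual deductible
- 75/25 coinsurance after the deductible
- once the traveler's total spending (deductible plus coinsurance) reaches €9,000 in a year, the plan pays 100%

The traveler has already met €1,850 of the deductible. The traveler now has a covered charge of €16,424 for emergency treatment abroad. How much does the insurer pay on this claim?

€11,793

Remaining deductible: €2,550 − €1,850 = €700.
That leaves €16,424 − €700 = €15,724 for coinsurance.
25% of €15,724 = €3,931 falls to the traveler.
Traveler responsibility before any cap: €700 + €3,931 = €4,631.
Cumulative spending €1,850 + €4,631 = €6,481 stays under the €9,000 maximum.
The insurer covers the remainder: €16,424 − €4,631 = €11,793.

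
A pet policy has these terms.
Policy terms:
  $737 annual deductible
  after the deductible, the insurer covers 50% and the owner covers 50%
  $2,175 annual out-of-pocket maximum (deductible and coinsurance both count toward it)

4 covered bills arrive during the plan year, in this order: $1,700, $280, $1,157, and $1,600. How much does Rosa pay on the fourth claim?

#1 ($1,700): deductible takes $737, $963 remains; 50% of $963 = $481.50. Owner owes $1,218.50 (running OOP $1,218.50).
#2 ($280): deductible already satisfied, so owner's share is 50% × $280 = $140. Cost to owner: $140. OOP to date $1,358.50.
#3 ($1,157): deductible already satisfied, so owner's share is 50% × $1,157 = $578.50. Owner owes $578.50 (running OOP $1,937).
#4 ($1,600): deductible already satisfied, so owner's share is 50% × $1,600 = $800. Adding that to $1,937 gives $2,737, past the $2,175 cap; owner pays only $2,175 − $1,937 = $238.

$238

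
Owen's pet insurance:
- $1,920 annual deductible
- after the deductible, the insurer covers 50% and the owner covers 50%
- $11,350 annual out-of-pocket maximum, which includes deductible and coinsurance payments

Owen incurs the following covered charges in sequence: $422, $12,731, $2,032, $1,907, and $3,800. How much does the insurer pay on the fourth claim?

$953.50

Claim 1 — $422: all of it applies to the deductible. Cost to owner: $422. OOP to date $422. Plan pays $422 − $422 = $0.
Claim 2 — $12,731: $1,498 to deductible, leaving $11,233; owner's 50% is $5,616.50. Owner owes $7,114.50 (running OOP $7,536.50). Insurer: $12,731 − $7,114.50 = $5,616.50.
Claim 3 — $2,032: deductible already satisfied, so owner's share is 50% × $2,032 = $1,016. Owner pays $1,016; OOP now $8,552.50. Insurer: $2,032 − $1,016 = $1,016.
Claim 4 — $1,907: deductible already satisfied, so owner's share is 50% × $1,907 = $953.50. Cost to owner: $953.50. OOP to date $9,506. Insurer: $1,907 − $953.50 = $953.50.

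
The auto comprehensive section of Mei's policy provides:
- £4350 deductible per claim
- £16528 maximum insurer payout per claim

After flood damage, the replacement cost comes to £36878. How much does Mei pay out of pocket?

Subtract the deductible: £36878 − £4350 = £32528.
Since £32528 > £16528, the payout is capped at £16528.
The policyholder bears the rest of the original loss: £36878 − £16528 = £20350.

£20350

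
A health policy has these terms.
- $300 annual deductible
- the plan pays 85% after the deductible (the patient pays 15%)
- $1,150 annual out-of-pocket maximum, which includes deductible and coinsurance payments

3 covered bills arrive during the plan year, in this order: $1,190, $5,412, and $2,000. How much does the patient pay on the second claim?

Claim 1 — $1,190: $300 finishes the deductible; $890 goes to coinsurance; coinsurance $890 × 15% = $133.50. Patient pays $433.50; OOP now $433.50.
Claim 2 — $5,412: 15% coinsurance on $5,412 = $811.80. Adding that to $433.50 gives $1,245.30, past the $1,150 cap; patient pays only $1,150 − $433.50 = $716.50.

$716.50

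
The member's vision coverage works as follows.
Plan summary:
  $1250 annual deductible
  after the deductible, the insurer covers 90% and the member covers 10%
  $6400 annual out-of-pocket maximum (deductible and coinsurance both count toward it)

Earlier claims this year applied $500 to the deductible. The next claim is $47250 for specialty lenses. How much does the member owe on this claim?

Remaining deductible: $1250 − $500 = $750.
That leaves $47250 − $750 = $46500 for coinsurance.
Member's 10% share of $46500 is $4650.
That puts the member's cost at $750 + $4650 = $5400 before any cap.
Year-to-date out-of-pocket becomes $500 + $5400 = $5900, still under the $6400 maximum, so no cap applies.

$5400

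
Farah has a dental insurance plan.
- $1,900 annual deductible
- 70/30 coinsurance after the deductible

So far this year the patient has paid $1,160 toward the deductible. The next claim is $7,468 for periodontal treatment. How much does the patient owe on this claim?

Deductible still to meet: $1,900 − $1,160 = $740.
The remaining $6,728 (= $7,468 − $740) moves to coinsurance.
Patient's 30% share of $6,728 is $2,018.40.
That puts the patient's cost at $740 + $2,018.40 = $2,758.40.

$2,758.40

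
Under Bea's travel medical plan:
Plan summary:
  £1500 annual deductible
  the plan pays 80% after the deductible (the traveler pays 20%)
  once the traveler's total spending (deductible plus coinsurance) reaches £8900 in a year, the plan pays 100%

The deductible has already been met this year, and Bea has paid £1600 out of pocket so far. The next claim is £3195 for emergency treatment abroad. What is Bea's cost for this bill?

The deductible is already satisfied, so the full bill goes to coinsurance.
Coinsurance: £3195 × 20% = £639.
Year-to-date out-of-pocket becomes £1600 + £639 = £2239, still under the £8900 maximum, so no cap applies.

£639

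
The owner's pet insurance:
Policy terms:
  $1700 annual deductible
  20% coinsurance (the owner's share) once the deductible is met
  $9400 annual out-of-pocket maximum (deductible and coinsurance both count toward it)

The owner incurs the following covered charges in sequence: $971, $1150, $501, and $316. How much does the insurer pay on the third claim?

$400.80

Claim 1 ($971): fully absorbed by the deductible. Owner pays $971; OOP now $971. Insurer: $971 − $971 = $0.
Claim 2 ($1150): deductible takes $729, $421 remains; owner's 20% is $84.20. Cost to owner: $813.20. OOP to date $1784.20. Plan pays $1150 − $813.20 = $336.80.
Claim 3 ($501): deductible met; 20% of $501 = $100.20. Cost to owner: $100.20. OOP to date $1884.40. Insurer: $501 − $100.20 = $400.80.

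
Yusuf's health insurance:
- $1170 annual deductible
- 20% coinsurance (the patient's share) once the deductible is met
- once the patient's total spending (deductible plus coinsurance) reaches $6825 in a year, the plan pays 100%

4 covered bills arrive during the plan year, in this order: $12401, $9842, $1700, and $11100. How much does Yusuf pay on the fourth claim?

Claim 1 ($12401): $1170 finishes the deductible; $11231 goes to coinsurance; 20% of $11231 = $2246.20. Patient owes $3416.20 (running OOP $3416.20).
Claim 2 ($9842): deductible met; 20% of $9842 = $1968.40. Patient owes $1968.40 (running OOP $5384.60).
Claim 3 ($1700): deductible already satisfied, so patient's share is 20% × $1700 = $340. Cost to patient: $340. OOP to date $5724.60.
Claim 4 ($11100): deductible met; 20% of $11100 = $2220. Adding that to $5724.60 gives $7944.60, past the $6825 cap; patient pays only $6825 − $5724.60 = $1100.40.

$1100.40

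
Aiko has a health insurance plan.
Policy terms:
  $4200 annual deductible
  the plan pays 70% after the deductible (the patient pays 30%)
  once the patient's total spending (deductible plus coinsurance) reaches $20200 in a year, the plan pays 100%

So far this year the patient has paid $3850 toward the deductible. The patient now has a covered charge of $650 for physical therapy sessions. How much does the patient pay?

$440

$3850 of the $4200 deductible is already met, leaving $350.
That leaves $650 − $350 = $300 for coinsurance.
Coinsurance: $300 × 30% = $90.
Patient responsibility before any cap: $350 + $90 = $440.
Year-to-date out-of-pocket becomes $3850 + $440 = $4290, still under the $20200 maximum, so no cap applies.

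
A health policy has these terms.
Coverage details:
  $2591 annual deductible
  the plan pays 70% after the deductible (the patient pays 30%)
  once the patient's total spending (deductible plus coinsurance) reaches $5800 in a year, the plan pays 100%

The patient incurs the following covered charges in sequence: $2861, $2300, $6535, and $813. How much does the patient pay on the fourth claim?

$243.90

#1 ($2861): $2591 finishes the deductible; $270 goes to coinsurance; patient's 30% is $81. Cost to patient: $2672. OOP to date $2672.
#2 ($2300): 30% coinsurance on $2300 = $690. Patient pays $690; OOP now $3362.
#3 ($6535): 30% coinsurance on $6535 = $1960.50. Patient owes $1960.50 (running OOP $5322.50).
#4 ($813): 30% coinsurance on $813 = $243.90. Patient owes $243.90 (running OOP $5566.40).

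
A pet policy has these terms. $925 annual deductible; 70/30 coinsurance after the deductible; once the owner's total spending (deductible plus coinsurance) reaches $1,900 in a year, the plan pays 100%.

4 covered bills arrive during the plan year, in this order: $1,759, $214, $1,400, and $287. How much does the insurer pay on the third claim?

Bill 1, $1,759: deductible takes $925, $834 remains; coinsurance $834 × 30% = $250.20. Cost to owner: $1,175.20. OOP to date $1,175.20. Insurer: $1,759 − $1,175.20 = $583.80.
Bill 2, $214: deductible met; 30% of $214 = $64.20. Owner pays $64.20; OOP now $1,239.40. Plan pays $214 − $64.20 = $149.80.
Bill 3, $1,400: deductible met; 30% of $1,400 = $420. Owner owes $420 (running OOP $1,659.40). Insurer: $1,400 − $420 = $980.

$980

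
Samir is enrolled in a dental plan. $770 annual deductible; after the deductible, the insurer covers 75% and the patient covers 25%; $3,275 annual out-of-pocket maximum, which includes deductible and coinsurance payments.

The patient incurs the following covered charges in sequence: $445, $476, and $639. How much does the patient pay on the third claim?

$159.75

#1 ($445): entire amount goes to the deductible. Cost to patient: $445. OOP to date $445.
#2 ($476): $325 to deductible, leaving $151; 25% of $151 = $37.75. Cost to patient: $362.75. OOP to date $807.75.
#3 ($639): deductible met; 25% of $639 = $159.75. Cost to patient: $159.75. OOP to date $967.50.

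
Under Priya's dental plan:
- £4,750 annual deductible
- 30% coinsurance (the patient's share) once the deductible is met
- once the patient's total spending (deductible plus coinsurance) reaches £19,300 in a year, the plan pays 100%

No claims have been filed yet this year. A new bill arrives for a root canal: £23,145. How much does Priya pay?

Nothing has been paid toward the £4,750 deductible, so the first £4,750 of this charge is applied there.
After the £4,750 deductible portion, £23,145 − £4,750 = £18,395 is subject to coinsurance.
30% of £18,395 = £5,518.50 falls to the patient.
So the patient owes £4,750 + £5,518.50 = £10,268.50 before any cap.
Year-to-date out-of-pocket becomes £0 + £10,268.50 = £10,268.50, still under the £19,300 maximum, so no cap applies.

£10,268.50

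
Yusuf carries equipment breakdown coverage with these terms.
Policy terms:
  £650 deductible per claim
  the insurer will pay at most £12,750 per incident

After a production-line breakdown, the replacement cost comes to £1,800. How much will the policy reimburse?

£1,150

Subtract the deductible: £1,800 − £650 = £1,150.
£1,150 ≤ £12,750, so the limit doesn't bind; insurer pays £1,150.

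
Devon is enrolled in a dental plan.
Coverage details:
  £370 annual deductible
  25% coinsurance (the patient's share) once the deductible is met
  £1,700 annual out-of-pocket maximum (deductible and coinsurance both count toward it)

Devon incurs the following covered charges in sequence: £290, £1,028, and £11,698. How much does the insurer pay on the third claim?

£10,605

Claim 1 (£290): entire amount goes to the deductible. Patient pays £290; OOP now £290. Plan pays £290 − £290 = £0.
Claim 2 (£1,028): deductible takes £80, £948 remains; 25% of £948 = £237. Cost to patient: £317. OOP to date £607. Insurer: £1,028 − £317 = £711.
Claim 3 (£11,698): deductible already satisfied, so patient's share is 25% × £11,698 = £2,924.50. Adding that to £607 gives £3,531.50, past the £1,700 cap; patient pays only £1,700 − £607 = £1,093. Insurer: £11,698 − £1,093 = £10,605.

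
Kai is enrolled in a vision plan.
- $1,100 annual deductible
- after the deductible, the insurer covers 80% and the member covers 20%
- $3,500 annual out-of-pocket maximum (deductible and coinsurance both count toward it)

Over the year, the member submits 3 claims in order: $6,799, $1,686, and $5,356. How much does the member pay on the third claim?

$923

Bill 1, $6,799: $1,100 to deductible, leaving $5,699; coinsurance $5,699 × 20% = $1,139.80. Cost to member: $2,239.80. OOP to date $2,239.80.
Bill 2, $1,686: deductible already satisfied, so member's share is 20% × $1,686 = $337.20. Member pays $337.20; OOP now $2,577.
Bill 3, $5,356: deductible already satisfied, so member's share is 20% × $5,356 = $1,071.20. Adding that to $2,577 gives $3,648.20, past the $3,500 cap; member pays only $3,500 − $2,577 = $923.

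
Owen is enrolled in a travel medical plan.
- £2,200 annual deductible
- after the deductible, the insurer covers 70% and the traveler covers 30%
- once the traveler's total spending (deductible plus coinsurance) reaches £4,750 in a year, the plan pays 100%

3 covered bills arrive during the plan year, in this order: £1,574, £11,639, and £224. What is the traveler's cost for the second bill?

£3,176

#1 (£1,574): entire amount goes to the deductible. Cost to traveler: £1,574. OOP to date £1,574.
#2 (£11,639): £626 to deductible, leaving £11,013; 30% of £11,013 = £3,303.90. Deductible plus coinsurance: £626 + £3,303.90 = £3,929.90. OOP would hit £5,503.90 > £4,750, so the cap limits the traveler to £4,750 − £1,574 = £3,176.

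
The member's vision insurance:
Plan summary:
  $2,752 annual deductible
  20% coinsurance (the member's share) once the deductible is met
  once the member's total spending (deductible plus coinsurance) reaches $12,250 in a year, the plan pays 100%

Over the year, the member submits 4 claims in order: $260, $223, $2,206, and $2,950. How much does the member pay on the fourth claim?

$640.40

#1 ($260): fully absorbed by the deductible. Member owes $260 (running OOP $260).
#2 ($223): all of it applies to the deductible. Member owes $223 (running OOP $483).
#3 ($2,206): all of it applies to the deductible. Member pays $2,206; OOP now $2,689.
#4 ($2,950): $63 finishes the deductible; $2,887 goes to coinsurance; coinsurance $2,887 × 20% = $577.40. Member owes $640.40 (running OOP $3,329.40).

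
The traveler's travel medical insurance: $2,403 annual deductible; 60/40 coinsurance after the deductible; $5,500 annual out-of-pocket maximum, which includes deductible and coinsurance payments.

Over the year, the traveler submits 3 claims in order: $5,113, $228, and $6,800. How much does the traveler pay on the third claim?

Bill 1, $5,113: $2,403 finishes the deductible; $2,710 goes to coinsurance; 40% of $2,710 = $1,084. Cost to traveler: $3,487. OOP to date $3,487.
Bill 2, $228: deductible met; 40% of $228 = $91.20. Traveler owes $91.20 (running OOP $3,578.20).
Bill 3, $6,800: deductible met; 40% of $6,800 = $2,720. Adding that to $3,578.20 gives $6,298.20, past the $5,500 cap; traveler pays only $5,500 − $3,578.20 = $1,921.80.

$1,921.80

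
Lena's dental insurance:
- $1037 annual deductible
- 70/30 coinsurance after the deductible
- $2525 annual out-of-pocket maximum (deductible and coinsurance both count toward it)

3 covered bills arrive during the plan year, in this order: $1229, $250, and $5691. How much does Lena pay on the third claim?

#1 ($1229): $1037 to deductible, leaving $192; 30% of $192 = $57.60. Patient owes $1094.60 (running OOP $1094.60).
#2 ($250): deductible already satisfied, so patient's share is 30% × $250 = $75. Cost to patient: $75. OOP to date $1169.60.
#3 ($5691): 30% coinsurance on $5691 = $1707.30. That would push OOP to $2876.90, over the $2525 cap, so patient pays $2525 − $1169.60 = $1355.40.

$1355.40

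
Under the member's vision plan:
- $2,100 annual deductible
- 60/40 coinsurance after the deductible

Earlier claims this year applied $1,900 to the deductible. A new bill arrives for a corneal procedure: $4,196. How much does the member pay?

$1,798.40

Deductible still to meet: $2,100 − $1,900 = $200.
That leaves $4,196 − $200 = $3,996 for coinsurance.
Member's 40% share of $3,996 is $1,598.40.
Member responsibility: $200 + $1,598.40 = $1,798.40.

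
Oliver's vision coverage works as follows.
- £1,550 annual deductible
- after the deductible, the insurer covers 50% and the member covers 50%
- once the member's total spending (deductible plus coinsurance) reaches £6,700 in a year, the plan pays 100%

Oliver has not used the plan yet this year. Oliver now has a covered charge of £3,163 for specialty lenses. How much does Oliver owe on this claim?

£2,356.50

Nothing has been paid toward the £1,550 deductible, so the first £1,550 of this charge is applied there.
The remaining £1,613 (= £3,163 − £1,550) moves to coinsurance.
50% of £1,613 = £806.50 falls to the member.
Member responsibility before any cap: £1,550 + £806.50 = £2,356.50.
Total out-of-pocket so far would be £0 + £2,356.50 = £2,356.50, below the £6,700 cap — no reduction.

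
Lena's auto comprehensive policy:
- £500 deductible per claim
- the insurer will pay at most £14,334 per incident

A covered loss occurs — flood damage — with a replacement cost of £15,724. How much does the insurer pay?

£14,334

Less the £500 deductible: £15,724 − £500 = £15,224.
The £14,334 per-incident cap binds; insurer pays £14,334.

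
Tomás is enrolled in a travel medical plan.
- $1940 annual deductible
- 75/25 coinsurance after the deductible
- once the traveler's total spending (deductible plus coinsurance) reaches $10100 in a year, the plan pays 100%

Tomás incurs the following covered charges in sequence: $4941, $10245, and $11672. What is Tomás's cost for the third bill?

Bill 1, $4941: $1940 to deductible, leaving $3001; 25% of $3001 = $750.25. Traveler pays $2690.25; OOP now $2690.25.
Bill 2, $10245: deductible already satisfied, so traveler's share is 25% × $10245 = $2561.25. Traveler owes $2561.25 (running OOP $5251.50).
Bill 3, $11672: deductible already satisfied, so traveler's share is 25% × $11672 = $2918. Cost to traveler: $2918. OOP to date $8169.50.

$2918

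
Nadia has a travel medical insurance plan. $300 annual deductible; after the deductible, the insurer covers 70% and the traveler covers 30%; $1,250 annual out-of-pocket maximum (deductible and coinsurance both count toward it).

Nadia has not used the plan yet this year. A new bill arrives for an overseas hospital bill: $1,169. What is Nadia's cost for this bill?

The full $300 deductible is still open; $300 of this bill applies to it.
The remaining $869 (= $1,169 − $300) moves to coinsurance.
30% of $869 = $260.70 falls to the traveler.
That puts the traveler's cost at $300 + $260.70 = $560.70 before any cap.
Year-to-date out-of-pocket becomes $0 + $560.70 = $560.70, still under the $1,250 maximum, so no cap applies.

$560.70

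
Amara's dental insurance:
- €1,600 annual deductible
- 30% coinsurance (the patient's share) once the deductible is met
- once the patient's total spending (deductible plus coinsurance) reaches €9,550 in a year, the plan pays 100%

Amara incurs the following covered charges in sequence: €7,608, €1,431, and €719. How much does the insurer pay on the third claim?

€503.30

#1 (€7,608): €1,600 to deductible, leaving €6,008; 30% of €6,008 = €1,802.40. Patient owes €3,402.40 (running OOP €3,402.40). Plan pays €7,608 − €3,402.40 = €4,205.60.
#2 (€1,431): deductible already satisfied, so patient's share is 30% × €1,431 = €429.30. Patient pays €429.30; OOP now €3,831.70. Plan pays €1,431 − €429.30 = €1,001.70.
#3 (€719): deductible met; 30% of €719 = €215.70. Patient owes €215.70 (running OOP €4,047.40). Plan pays €719 − €215.70 = €503.30.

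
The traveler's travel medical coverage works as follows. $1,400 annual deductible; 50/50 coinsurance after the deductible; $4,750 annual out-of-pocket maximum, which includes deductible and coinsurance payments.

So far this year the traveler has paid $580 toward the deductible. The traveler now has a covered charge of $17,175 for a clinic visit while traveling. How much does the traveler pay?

Deductible still to meet: $1,400 − $580 = $820.
The remaining $16,355 (= $17,175 − $820) moves to coinsurance.
Coinsurance: $16,355 × 50% = $8,177.50.
That puts the traveler's cost at $820 + $8,177.50 = $8,997.50 before any cap.
That would bring total out-of-pocket to $9,577.50, past the $4,750 cap. The traveler is capped at $4,750 − $580 = $4,170 on this claim.

$4,170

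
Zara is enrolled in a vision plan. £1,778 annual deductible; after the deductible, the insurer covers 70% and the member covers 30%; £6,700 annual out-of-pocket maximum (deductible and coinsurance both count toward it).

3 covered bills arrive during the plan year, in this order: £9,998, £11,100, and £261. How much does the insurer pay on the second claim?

Claim 1 (£9,998): £1,778 to deductible, leaving £8,220; 30% of £8,220 = £2,466. Cost to member: £4,244. OOP to date £4,244. Plan pays £9,998 − £4,244 = £5,754.
Claim 2 (£11,100): deductible met; 30% of £11,100 = £3,330. OOP would hit £7,574 > £6,700, so the cap limits the member to £6,700 − £4,244 = £2,456. Plan pays £11,100 − £2,456 = £8,644.

£8,644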